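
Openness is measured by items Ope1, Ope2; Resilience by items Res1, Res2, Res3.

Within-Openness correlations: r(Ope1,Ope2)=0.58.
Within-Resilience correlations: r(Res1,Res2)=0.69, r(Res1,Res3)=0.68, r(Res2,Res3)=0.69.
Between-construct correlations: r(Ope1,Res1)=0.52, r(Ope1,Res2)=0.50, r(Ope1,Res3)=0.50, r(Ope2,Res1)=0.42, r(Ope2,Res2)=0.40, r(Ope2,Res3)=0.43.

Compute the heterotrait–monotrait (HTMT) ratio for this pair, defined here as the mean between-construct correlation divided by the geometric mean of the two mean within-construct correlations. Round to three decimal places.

Mean heterotrait r = 2.77/6 = 0.4617.
Mean within-Ope = 0.58/1 = 0.5800; mean within-Res = 2.06/3 = 0.6867.
Geometric mean = √(0.5800 × 0.6867) = 0.6311.
HTMT = 0.4617 / 0.6311 = 0.732.

0.732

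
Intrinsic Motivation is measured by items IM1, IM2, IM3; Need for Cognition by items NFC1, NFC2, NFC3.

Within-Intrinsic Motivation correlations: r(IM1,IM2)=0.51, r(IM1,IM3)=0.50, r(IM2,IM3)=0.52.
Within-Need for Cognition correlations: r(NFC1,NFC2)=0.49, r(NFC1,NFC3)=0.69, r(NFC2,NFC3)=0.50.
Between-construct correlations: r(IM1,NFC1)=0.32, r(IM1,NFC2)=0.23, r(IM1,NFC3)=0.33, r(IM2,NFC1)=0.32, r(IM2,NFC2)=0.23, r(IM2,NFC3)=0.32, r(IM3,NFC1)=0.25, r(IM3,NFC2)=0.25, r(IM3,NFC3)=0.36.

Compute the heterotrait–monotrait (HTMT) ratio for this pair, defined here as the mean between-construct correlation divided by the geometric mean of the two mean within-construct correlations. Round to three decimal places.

Between-construct mean = 2.61/9 = 0.2900.
Mean within-IM = 1.53/3 = 0.5100; mean within-NFC = 1.68/3 = 0.5600.
Geometric mean = √(0.5100 × 0.5600) = 0.5344.
HTMT = 0.2900 / 0.5344 = 0.543.

0.543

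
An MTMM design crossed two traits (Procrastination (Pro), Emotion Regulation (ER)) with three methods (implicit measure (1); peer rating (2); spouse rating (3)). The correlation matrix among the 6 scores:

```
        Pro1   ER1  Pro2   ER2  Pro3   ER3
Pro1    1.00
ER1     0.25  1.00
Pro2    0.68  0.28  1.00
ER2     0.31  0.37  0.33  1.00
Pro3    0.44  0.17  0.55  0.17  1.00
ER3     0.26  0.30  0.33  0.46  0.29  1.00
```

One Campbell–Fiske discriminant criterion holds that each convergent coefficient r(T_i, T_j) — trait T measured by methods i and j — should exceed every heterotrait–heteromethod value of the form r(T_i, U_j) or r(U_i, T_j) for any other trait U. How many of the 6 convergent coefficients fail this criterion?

0

Each convergent coefficient versus the relevant comparison correlations:
Pro (methods 1·2): 0.68 vs {0.31, 0.28} → pass.
Pro (methods 1·3): 0.44 vs {0.26, 0.17} → pass.
Pro (methods 2·3): 0.55 vs {0.33, 0.17} → pass.
ER (methods 1·2): 0.37 vs {0.28, 0.31} → pass.
ER (methods 1·3): 0.30 vs {0.17, 0.26} → pass.
ER (methods 2·3): 0.46 vs {0.17, 0.33} → pass.
0 of 6 fail.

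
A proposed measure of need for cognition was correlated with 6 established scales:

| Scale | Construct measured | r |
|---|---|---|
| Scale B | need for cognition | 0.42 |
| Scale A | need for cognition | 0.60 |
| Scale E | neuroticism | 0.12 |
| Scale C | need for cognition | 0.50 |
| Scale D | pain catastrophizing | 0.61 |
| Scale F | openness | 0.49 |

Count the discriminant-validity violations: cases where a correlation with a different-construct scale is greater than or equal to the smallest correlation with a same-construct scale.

2

Convergent (same construct = need for cognition): Scale B, Scale A, Scale C.
Smallest convergent = 0.42. Discriminant values: 0.12, 0.61, 0.49; count ≥ 0.42 → 2.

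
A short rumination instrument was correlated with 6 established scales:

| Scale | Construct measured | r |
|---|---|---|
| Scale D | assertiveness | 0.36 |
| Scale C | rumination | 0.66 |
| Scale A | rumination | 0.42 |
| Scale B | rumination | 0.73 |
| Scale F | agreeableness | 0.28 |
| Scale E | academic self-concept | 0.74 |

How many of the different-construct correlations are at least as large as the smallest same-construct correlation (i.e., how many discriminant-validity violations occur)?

Convergent (same construct = rumination): Scale C, Scale A, Scale B.
Smallest convergent = 0.42. Discriminant values: 0.36, 0.28, 0.74; count ≥ 0.42 → 1.

1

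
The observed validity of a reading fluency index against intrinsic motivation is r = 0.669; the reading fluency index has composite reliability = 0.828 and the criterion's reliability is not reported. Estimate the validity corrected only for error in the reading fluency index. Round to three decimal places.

Single correction: r_c = r_obs / √r_xx = 0.669 / √0.828 = 0.669 / 0.9099 ≈ 0.735.

0.735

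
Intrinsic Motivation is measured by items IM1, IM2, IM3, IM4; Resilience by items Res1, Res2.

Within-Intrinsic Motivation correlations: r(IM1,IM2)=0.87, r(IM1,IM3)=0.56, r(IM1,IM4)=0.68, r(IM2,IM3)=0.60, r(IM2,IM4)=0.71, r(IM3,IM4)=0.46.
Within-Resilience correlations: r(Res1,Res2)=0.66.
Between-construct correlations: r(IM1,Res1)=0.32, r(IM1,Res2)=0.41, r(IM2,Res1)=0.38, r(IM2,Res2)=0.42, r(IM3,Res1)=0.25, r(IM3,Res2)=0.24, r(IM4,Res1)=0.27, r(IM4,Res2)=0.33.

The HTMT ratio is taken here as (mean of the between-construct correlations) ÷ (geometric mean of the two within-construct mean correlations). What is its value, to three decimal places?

0.501

Mean heterotrait r = 2.62/8 = 0.3275.
Mean within-IM = 3.88/6 = 0.6467; mean within-Res = 0.66/1 = 0.6600.
Geometric mean = √(0.6467 × 0.6600) = 0.6533.
HTMT = 0.3275 / 0.6533 = 0.501.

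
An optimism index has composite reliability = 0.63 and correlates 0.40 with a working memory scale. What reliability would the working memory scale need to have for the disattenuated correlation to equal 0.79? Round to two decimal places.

0.41

r_true = r_obs / √(r_xx · r_yy) ⇒ 0.79 = 0.40 / √(0.63 · r_yy).
√(0.63 · r_yy) = 0.40 / 0.79 = 0.5063; 0.63 · r_yy = 0.2563; r_yy = 0.2563 / 0.63 ≈ 0.41.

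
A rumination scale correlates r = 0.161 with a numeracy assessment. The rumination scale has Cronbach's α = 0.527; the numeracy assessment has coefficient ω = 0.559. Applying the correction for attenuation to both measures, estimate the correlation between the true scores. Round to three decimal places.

0.297

r_true = r_obs / √(r_xx · r_yy) = 0.161 / √(0.527 × 0.559) = 0.161 / √0.294593 = 0.161 / 0.5428 ≈ 0.297.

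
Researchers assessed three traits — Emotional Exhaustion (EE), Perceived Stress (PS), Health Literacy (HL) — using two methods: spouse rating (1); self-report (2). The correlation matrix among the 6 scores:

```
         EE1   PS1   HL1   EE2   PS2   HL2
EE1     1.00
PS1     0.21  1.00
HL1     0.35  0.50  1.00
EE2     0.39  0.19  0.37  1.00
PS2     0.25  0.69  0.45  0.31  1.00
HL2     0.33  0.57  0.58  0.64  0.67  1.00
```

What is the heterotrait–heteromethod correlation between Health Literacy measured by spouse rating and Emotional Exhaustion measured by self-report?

0.37

Different traits and methods: r(HL1, EE2) = 0.37.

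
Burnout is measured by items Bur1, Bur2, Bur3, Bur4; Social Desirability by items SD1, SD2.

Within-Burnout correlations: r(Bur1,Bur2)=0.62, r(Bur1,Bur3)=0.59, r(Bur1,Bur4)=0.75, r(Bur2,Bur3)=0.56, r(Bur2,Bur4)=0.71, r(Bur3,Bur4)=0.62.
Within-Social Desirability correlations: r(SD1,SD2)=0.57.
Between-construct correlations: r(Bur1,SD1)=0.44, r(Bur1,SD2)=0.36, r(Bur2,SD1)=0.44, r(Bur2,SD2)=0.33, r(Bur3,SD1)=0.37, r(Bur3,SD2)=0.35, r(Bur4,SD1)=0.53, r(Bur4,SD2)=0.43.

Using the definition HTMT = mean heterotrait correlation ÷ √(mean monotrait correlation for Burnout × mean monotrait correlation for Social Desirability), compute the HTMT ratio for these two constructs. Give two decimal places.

0.67

Between-construct mean = 3.25/8 = 0.4063.
Mean within-Bur = 3.85/6 = 0.6417; mean within-SD = 0.57/1 = 0.5700.
Geometric mean = √(0.6417 × 0.5700) = 0.6048.
HTMT = 0.4063 / 0.6048 = 0.67.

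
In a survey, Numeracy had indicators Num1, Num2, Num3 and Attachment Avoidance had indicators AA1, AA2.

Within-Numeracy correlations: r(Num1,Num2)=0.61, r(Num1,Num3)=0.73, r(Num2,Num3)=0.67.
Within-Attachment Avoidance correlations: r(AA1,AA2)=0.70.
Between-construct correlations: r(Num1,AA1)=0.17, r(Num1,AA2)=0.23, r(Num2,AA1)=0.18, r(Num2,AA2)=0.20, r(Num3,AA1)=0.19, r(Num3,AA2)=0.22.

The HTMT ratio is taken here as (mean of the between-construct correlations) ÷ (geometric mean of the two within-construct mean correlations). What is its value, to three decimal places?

0.290

Mean heterotrait r = 1.19/6 = 0.1983.
Mean within-Num = 2.01/3 = 0.6700; mean within-AA = 0.70/1 = 0.7000.
Geometric mean = √(0.6700 × 0.7000) = 0.6848.
HTMT = 0.1983 / 0.6848 = 0.290.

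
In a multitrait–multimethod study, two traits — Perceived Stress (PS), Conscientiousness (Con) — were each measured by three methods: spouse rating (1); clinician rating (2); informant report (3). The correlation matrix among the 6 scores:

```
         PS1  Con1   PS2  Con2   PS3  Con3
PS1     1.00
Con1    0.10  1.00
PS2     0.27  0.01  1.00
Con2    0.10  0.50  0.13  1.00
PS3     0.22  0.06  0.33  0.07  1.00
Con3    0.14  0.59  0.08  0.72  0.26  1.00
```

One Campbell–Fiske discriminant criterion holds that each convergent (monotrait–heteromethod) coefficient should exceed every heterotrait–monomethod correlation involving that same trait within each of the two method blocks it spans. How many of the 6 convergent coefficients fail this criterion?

Checking each validity diagonal entry against its comparison values:
PS (methods 1·2): 0.27 vs {0.10, 0.13} → pass.
PS (methods 1·3): 0.22 vs {0.10, 0.26} → fail.
PS (methods 2·3): 0.33 vs {0.13, 0.26} → pass.
Con (methods 1·2): 0.50 vs {0.10, 0.13} → pass.
Con (methods 1·3): 0.59 vs {0.10, 0.26} → pass.
Con (methods 2·3): 0.72 vs {0.13, 0.26} → pass.
1 of 6 fail.

1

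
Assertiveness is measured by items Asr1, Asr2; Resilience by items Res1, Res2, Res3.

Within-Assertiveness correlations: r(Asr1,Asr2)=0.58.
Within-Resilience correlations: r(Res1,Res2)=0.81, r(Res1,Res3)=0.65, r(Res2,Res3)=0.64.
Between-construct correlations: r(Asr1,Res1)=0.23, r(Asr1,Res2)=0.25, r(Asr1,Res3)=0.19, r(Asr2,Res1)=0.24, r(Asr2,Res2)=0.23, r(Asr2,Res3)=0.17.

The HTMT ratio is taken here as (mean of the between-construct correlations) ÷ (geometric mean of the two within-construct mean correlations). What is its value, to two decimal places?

0.34

Mean between = 1.31/6 = 0.2183.
Mean within-Asr = 0.58/1 = 0.5800; mean within-Res = 2.10/3 = 0.7000.
Geometric mean = √(0.5800 × 0.7000) = 0.6372.
HTMT = 0.2183 / 0.6372 = 0.34.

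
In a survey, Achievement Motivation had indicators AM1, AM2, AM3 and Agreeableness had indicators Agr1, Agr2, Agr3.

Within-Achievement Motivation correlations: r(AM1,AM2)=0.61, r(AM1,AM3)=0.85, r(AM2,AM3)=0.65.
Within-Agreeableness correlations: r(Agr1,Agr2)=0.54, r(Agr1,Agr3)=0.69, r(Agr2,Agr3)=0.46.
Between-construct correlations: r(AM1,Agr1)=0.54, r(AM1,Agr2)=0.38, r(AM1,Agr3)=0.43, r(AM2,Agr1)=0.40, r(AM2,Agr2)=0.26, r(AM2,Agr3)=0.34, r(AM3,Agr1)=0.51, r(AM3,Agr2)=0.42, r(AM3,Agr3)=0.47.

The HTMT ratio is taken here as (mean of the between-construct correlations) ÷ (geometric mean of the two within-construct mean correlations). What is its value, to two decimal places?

Mean between = 3.75/9 = 0.4167.
Mean within-AM = 2.11/3 = 0.7033; mean within-Agr = 1.69/3 = 0.5633.
Geometric mean = √(0.7033 × 0.5633) = 0.6294.
HTMT = 0.4167 / 0.6294 = 0.66.

0.66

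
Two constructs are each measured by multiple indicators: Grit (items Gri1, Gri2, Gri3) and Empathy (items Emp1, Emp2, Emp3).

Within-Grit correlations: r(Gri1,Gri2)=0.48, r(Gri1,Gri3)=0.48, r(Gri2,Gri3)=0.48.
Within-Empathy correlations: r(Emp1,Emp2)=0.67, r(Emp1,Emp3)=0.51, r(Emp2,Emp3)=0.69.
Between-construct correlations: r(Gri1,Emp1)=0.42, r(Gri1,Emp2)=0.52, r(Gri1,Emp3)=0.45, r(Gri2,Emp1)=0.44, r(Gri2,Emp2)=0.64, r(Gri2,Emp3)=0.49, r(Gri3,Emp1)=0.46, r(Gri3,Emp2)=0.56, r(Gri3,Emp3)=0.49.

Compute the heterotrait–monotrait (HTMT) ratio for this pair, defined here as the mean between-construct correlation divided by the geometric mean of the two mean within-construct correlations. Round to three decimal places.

Between-construct mean = 4.47/9 = 0.4967.
Mean within-Gri = 1.44/3 = 0.4800; mean within-Emp = 1.87/3 = 0.6233.
Geometric mean = √(0.4800 × 0.6233) = 0.5470.
HTMT = 0.4967 / 0.5470 = 0.908.

0.908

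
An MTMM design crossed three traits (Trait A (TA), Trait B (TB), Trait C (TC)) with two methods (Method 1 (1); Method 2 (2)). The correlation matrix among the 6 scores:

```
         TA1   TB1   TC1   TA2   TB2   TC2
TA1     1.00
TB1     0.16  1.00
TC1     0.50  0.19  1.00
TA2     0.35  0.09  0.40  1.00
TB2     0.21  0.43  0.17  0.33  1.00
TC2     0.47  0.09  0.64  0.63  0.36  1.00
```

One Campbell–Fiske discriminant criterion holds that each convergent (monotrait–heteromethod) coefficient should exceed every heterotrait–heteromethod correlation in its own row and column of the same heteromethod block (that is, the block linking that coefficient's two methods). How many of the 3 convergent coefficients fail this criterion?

Checking each validity diagonal entry against its comparison values:
TA (methods 1·2): 0.35 vs {0.21, 0.09, 0.47, 0.40} → fail.
TB (methods 1·2): 0.43 vs {0.09, 0.21, 0.09, 0.17} → pass.
TC (methods 1·2): 0.64 vs {0.40, 0.47, 0.17, 0.09} → pass.
1 of 3 fail.

1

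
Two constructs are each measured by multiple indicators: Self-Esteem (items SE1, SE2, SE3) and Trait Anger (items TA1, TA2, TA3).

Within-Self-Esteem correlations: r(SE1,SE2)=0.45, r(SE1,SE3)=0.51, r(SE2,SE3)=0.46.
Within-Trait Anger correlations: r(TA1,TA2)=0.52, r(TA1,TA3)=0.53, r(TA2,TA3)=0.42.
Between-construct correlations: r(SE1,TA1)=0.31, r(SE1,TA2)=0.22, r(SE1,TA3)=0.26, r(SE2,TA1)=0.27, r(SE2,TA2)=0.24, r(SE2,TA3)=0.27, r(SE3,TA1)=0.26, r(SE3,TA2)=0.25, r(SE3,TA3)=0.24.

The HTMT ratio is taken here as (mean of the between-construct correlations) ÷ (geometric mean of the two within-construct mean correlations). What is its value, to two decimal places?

0.54

Mean between = 2.32/9 = 0.2578.
Mean within-SE = 1.42/3 = 0.4733; mean within-TA = 1.47/3 = 0.4900.
Geometric mean = √(0.4733 × 0.4900) = 0.4816.
HTMT = 0.2578 / 0.4816 = 0.54.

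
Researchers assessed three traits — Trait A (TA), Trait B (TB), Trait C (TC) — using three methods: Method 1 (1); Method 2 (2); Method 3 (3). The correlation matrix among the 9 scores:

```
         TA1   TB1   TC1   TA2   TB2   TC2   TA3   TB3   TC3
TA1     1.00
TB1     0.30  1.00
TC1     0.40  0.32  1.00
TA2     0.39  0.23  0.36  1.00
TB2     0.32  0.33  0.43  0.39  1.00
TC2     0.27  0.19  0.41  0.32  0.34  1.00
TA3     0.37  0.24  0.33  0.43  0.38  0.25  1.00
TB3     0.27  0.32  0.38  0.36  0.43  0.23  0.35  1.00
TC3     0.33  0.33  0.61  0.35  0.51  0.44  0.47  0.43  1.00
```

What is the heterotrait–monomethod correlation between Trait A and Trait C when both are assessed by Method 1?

0.40

Different traits, same method: r(TA1, TC1) = 0.40.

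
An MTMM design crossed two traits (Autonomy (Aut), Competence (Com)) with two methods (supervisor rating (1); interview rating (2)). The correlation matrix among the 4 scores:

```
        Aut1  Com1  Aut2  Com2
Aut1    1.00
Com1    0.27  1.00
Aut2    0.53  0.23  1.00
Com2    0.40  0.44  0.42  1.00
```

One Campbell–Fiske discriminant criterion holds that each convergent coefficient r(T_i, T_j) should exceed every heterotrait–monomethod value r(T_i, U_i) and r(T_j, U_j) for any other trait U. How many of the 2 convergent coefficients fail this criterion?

0

Checking each validity diagonal entry against its comparison values:
Aut (methods 1·2): 0.53 vs {0.27, 0.42} → pass.
Com (methods 1·2): 0.44 vs {0.27, 0.42} → pass.
0 of 2 fail.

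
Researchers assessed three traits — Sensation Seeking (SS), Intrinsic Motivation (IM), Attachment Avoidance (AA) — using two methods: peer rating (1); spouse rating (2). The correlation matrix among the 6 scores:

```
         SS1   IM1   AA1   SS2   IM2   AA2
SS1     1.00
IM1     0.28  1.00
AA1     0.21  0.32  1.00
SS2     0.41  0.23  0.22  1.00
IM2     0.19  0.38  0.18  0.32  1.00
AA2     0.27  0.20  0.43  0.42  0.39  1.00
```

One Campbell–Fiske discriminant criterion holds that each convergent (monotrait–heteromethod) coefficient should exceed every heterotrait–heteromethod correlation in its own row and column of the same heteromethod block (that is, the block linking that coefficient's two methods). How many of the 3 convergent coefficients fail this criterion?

0

Each convergent coefficient versus the relevant comparison correlations:
SS (methods 1·2): 0.41 vs {0.19, 0.23, 0.27, 0.22} → pass.
IM (methods 1·2): 0.38 vs {0.23, 0.19, 0.20, 0.18} → pass.
AA (methods 1·2): 0.43 vs {0.22, 0.27, 0.18, 0.20} → pass.
0 of 3 fail.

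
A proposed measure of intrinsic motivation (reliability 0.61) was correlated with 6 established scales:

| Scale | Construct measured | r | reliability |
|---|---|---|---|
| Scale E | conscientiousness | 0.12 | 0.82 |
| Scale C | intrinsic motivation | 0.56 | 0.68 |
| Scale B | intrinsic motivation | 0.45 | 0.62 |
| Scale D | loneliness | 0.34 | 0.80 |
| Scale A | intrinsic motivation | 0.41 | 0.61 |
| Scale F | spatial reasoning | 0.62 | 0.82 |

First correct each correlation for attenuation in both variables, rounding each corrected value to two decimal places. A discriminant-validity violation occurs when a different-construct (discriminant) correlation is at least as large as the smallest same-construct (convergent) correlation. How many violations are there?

1

Disattenuated r (r / √(r_scale · r_new)):
  Scale E (disc): 0.12 / √(0.82·0.61) = 0.17
  Scale C (conv): 0.56 / √(0.68·0.61) = 0.87
  Scale B (conv): 0.45 / √(0.62·0.61) = 0.73
  Scale D (disc): 0.34 / √(0.80·0.61) = 0.49
  Scale A (conv): 0.41 / √(0.61·0.61) = 0.67
  Scale F (disc): 0.62 / √(0.82·0.61) = 0.88
Smallest convergent = 0.67. Discriminant values: 0.17, 0.49, 0.88; count ≥ 0.67 → 1.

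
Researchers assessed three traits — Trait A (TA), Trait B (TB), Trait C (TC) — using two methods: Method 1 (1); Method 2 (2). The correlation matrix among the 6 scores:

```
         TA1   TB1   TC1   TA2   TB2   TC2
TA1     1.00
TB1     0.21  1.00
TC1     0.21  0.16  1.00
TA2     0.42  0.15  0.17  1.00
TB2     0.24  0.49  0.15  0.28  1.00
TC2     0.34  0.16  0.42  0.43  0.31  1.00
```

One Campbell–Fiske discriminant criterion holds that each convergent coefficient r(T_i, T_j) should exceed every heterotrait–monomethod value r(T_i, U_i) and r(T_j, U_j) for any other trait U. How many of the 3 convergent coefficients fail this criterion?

2

Convergent coefficients and their comparison sets:
TA (methods 1·2): 0.42 vs {0.21, 0.28, 0.21, 0.43} → fail.
TB (methods 1·2): 0.49 vs {0.21, 0.28, 0.16, 0.31} → pass.
TC (methods 1·2): 0.42 vs {0.21, 0.43, 0.16, 0.31} → fail.
2 of 3 fail.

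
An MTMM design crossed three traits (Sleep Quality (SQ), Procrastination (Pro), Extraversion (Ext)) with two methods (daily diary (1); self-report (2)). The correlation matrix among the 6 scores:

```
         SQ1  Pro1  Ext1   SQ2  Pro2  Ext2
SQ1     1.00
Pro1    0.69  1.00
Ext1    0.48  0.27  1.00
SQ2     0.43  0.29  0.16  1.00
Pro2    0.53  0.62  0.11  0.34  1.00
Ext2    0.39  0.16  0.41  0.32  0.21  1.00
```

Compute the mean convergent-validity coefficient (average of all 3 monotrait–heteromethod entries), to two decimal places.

0.49

Convergent values: 0.43, 0.62, 0.41; mean = 1.46/3 = 0.49.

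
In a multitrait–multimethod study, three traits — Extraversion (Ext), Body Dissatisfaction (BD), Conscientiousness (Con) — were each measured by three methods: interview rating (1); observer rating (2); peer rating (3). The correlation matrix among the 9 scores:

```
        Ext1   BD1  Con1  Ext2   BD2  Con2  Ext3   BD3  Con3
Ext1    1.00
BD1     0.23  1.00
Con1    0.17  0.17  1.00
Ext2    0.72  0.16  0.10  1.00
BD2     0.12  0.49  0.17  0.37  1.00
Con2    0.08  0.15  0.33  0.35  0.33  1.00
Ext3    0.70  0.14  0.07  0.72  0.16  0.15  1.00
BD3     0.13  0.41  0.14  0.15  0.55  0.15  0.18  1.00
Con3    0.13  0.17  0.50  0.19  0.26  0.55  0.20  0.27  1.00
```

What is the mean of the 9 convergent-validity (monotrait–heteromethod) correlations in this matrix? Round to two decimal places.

0.55

Convergent values: 0.72, 0.70, 0.72, 0.49, 0.41, 0.55, 0.33, 0.50, 0.55; mean = 4.97/9 = 0.55.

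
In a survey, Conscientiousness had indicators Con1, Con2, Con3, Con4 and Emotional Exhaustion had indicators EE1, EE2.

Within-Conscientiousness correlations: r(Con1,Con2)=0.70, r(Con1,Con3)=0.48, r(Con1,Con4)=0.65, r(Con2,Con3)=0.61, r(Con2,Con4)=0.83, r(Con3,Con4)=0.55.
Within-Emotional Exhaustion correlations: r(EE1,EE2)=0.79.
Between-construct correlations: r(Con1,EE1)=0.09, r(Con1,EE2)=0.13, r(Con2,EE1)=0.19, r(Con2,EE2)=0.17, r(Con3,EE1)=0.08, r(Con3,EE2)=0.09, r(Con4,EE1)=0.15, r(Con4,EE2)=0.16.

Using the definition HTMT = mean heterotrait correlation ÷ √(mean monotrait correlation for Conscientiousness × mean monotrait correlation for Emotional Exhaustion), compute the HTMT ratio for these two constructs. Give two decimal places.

Mean heterotrait r = 1.06/8 = 0.1325.
Mean within-Con = 3.82/6 = 0.6367; mean within-EE = 0.79/1 = 0.7900.
Geometric mean = √(0.6367 × 0.7900) = 0.7092.
HTMT = 0.1325 / 0.7092 = 0.19.

0.19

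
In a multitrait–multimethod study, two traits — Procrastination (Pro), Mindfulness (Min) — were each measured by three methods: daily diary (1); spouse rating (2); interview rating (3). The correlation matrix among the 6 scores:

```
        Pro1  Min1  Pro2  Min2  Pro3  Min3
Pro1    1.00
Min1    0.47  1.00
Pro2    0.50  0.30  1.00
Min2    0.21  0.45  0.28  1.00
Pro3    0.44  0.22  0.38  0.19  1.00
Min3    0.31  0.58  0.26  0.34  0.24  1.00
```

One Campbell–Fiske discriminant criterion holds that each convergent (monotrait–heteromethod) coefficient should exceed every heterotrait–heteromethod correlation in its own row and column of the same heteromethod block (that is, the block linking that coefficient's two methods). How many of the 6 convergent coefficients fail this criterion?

0

Checking each validity diagonal entry against its comparison values:
Pro (methods 1·2): 0.50 vs {0.21, 0.30} → pass.
Pro (methods 1·3): 0.44 vs {0.31, 0.22} → pass.
Pro (methods 2·3): 0.38 vs {0.26, 0.19} → pass.
Min (methods 1·2): 0.45 vs {0.30, 0.21} → pass.
Min (methods 1·3): 0.58 vs {0.22, 0.31} → pass.
Min (methods 2·3): 0.34 vs {0.19, 0.26} → pass.
0 of 6 fail.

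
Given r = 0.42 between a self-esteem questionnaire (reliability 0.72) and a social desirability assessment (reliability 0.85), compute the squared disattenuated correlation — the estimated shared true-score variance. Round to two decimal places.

0.29

Disattenuated r = 0.42 / √(0.72 × 0.85) = 0.42 / 0.7823 = 0.5369.
Shared true-score variance = 0.5369² = 0.2883 ≈ 0.29.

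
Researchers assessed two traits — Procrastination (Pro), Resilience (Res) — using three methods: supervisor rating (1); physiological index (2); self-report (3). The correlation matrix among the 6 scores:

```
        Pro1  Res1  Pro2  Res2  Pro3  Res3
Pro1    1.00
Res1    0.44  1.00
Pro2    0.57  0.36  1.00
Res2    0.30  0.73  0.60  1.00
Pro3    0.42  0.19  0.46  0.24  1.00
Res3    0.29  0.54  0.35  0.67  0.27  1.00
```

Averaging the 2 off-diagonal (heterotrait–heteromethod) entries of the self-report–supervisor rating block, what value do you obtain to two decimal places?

0.24

HTHM values (method 3 × method 1): 0.19, 0.29; mean = 0.48/2 = 0.24.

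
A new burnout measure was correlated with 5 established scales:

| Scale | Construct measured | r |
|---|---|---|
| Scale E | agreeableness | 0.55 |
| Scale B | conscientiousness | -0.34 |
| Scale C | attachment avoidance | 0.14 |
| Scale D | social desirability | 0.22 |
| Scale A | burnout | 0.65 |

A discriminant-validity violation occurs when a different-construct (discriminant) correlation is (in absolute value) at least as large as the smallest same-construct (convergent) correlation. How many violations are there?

Convergent (same construct = burnout): Scale A.
Smallest convergent = 0.65. Discriminant |r|: 0.55, 0.34, 0.14, 0.22; count ≥ 0.65 → 0.

0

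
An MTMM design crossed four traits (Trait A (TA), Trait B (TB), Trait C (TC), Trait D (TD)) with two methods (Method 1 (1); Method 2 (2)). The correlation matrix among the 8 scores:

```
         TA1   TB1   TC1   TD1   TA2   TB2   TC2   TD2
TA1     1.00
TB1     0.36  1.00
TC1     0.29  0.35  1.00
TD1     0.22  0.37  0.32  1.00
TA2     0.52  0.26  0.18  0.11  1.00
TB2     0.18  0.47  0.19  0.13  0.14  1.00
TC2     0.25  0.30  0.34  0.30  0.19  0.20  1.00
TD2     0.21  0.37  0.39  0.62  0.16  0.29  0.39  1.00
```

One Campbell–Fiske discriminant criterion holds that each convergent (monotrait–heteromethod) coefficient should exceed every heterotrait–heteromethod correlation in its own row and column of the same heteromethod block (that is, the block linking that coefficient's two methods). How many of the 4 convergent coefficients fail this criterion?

1

Convergent coefficients and their comparison sets:
TA (methods 1·2): 0.52 vs {0.18, 0.26, 0.25, 0.18, 0.21, 0.11} → pass.
TB (methods 1·2): 0.47 vs {0.26, 0.18, 0.30, 0.19, 0.37, 0.13} → pass.
TC (methods 1·2): 0.34 vs {0.18, 0.25, 0.19, 0.30, 0.39, 0.30} → fail.
TD (methods 1·2): 0.62 vs {0.11, 0.21, 0.13, 0.37, 0.30, 0.39} → pass.
1 of 4 fail.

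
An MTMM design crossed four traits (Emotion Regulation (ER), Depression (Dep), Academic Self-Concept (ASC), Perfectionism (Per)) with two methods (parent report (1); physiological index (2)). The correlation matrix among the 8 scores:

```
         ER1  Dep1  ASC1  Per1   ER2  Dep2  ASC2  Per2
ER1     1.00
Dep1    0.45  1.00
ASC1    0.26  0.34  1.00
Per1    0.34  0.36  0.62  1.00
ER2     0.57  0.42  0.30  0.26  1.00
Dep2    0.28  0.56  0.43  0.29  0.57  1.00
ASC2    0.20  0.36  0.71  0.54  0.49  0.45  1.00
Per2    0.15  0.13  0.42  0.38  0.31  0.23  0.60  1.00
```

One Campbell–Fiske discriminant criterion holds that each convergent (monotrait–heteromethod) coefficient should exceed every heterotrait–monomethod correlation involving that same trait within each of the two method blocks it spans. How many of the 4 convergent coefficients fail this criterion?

3

Each convergent coefficient versus the relevant comparison correlations:
ER (methods 1·2): 0.57 vs {0.45, 0.57, 0.26, 0.49, 0.34, 0.31} → fail.
Dep (methods 1·2): 0.56 vs {0.45, 0.57, 0.34, 0.45, 0.36, 0.23} → fail.
ASC (methods 1·2): 0.71 vs {0.26, 0.49, 0.34, 0.45, 0.62, 0.60} → pass.
Per (methods 1·2): 0.38 vs {0.34, 0.31, 0.36, 0.23, 0.62, 0.60} → fail.
3 of 4 fail.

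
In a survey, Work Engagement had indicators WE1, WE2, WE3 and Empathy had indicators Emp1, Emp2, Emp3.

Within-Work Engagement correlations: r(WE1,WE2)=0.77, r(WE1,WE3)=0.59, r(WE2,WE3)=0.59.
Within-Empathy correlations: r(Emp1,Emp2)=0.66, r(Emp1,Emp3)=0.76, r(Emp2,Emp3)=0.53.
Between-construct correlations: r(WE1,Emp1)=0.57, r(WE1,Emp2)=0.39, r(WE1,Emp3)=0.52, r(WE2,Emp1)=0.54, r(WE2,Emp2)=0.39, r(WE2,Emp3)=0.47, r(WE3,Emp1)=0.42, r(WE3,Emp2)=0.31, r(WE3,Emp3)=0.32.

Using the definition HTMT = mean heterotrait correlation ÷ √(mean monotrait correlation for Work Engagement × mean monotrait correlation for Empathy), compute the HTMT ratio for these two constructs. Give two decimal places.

0.67

Between-construct mean = 3.93/9 = 0.4367.
Mean within-WE = 1.95/3 = 0.6500; mean within-Emp = 1.95/3 = 0.6500.
Geometric mean = √(0.6500 × 0.6500) = 0.6500.
HTMT = 0.4367 / 0.6500 = 0.67.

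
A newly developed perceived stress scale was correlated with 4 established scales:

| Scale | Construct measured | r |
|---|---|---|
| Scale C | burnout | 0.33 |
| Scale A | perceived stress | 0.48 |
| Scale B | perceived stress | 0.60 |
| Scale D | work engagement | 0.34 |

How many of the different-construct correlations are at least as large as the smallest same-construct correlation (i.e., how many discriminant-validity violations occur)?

0

Convergent (same construct = perceived stress): Scale A, Scale B.
Smallest convergent = 0.48. Discriminant values: 0.33, 0.34; count ≥ 0.48 → 0.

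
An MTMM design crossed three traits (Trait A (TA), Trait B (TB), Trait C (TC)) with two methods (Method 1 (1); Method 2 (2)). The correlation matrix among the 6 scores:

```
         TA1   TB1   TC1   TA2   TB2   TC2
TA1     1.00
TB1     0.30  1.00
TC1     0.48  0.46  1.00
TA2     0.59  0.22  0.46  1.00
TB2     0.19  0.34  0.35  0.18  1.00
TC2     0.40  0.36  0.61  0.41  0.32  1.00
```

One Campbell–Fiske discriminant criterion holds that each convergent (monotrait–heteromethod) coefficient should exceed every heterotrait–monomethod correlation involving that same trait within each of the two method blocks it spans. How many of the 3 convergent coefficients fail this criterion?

Checking each validity diagonal entry against its comparison values:
TA (methods 1·2): 0.59 vs {0.30, 0.18, 0.48, 0.41} → pass.
TB (methods 1·2): 0.34 vs {0.30, 0.18, 0.46, 0.32} → fail.
TC (methods 1·2): 0.61 vs {0.48, 0.41, 0.46, 0.32} → pass.
1 of 3 fail.

1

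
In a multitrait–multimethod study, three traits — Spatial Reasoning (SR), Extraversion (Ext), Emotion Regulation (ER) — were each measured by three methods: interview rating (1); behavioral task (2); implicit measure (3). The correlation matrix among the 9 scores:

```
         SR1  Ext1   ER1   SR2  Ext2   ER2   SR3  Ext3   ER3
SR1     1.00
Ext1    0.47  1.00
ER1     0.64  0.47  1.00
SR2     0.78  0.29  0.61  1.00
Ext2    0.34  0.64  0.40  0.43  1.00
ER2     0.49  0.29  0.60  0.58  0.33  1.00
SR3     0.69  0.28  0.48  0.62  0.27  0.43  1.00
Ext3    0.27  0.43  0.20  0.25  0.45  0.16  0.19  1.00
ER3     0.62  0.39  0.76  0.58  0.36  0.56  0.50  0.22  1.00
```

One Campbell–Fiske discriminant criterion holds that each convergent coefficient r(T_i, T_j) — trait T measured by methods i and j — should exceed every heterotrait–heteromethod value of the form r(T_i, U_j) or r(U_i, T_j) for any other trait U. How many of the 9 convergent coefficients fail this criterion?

Checking each validity diagonal entry against its comparison values:
SR (methods 1·2): 0.78 vs {0.34, 0.29, 0.49, 0.61} → pass.
SR (methods 1·3): 0.69 vs {0.27, 0.28, 0.62, 0.48} → pass.
SR (methods 2·3): 0.62 vs {0.25, 0.27, 0.58, 0.43} → pass.
Ext (methods 1·2): 0.64 vs {0.29, 0.34, 0.29, 0.40} → pass.
Ext (methods 1·3): 0.43 vs {0.28, 0.27, 0.39, 0.20} → pass.
Ext (methods 2·3): 0.45 vs {0.27, 0.25, 0.36, 0.16} → pass.
ER (methods 1·2): 0.60 vs {0.61, 0.49, 0.40, 0.29} → fail.
ER (methods 1·3): 0.76 vs {0.48, 0.62, 0.20, 0.39} → pass.
ER (methods 2·3): 0.56 vs {0.43, 0.58, 0.16, 0.36} → fail.
2 of 9 fail.

2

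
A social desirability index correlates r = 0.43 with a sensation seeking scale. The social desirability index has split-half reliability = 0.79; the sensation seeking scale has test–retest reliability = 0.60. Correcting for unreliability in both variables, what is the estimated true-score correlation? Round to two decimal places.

r_true = r_obs / √(r_xx · r_yy) = 0.43 / √(0.79 × 0.60) = 0.43 / √0.4740 = 0.43 / 0.6885 ≈ 0.62.

0.62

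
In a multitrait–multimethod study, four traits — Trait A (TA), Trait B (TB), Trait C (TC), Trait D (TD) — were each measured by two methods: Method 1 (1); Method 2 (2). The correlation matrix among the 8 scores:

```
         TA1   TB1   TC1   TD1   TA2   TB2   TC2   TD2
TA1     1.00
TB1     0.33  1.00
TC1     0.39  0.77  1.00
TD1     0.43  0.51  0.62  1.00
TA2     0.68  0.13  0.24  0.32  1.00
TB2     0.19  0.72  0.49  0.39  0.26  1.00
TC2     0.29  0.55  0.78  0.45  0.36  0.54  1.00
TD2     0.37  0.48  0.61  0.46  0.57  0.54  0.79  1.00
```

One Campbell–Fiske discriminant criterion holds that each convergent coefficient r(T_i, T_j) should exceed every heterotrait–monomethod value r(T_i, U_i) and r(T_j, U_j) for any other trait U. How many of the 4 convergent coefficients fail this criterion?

Convergent coefficients and their comparison sets:
TA (methods 1·2): 0.68 vs {0.33, 0.26, 0.39, 0.36, 0.43, 0.57} → pass.
TB (methods 1·2): 0.72 vs {0.33, 0.26, 0.77, 0.54, 0.51, 0.54} → fail.
TC (methods 1·2): 0.78 vs {0.39, 0.36, 0.77, 0.54, 0.62, 0.79} → fail.
TD (methods 1·2): 0.46 vs {0.43, 0.57, 0.51, 0.54, 0.62, 0.79} → fail.
3 of 4 fail.

3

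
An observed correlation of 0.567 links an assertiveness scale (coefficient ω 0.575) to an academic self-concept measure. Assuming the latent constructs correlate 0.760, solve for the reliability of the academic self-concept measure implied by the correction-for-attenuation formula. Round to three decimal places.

r_true = r_obs / √(r_xx · r_yy) ⇒ 0.760 = 0.567 / √(0.575 · r_yy).
√(0.575 · r_yy) = 0.567 / 0.760 = 0.7461; 0.575 · r_yy = 0.5567; r_yy = 0.5567 / 0.575 ≈ 0.968.

0.968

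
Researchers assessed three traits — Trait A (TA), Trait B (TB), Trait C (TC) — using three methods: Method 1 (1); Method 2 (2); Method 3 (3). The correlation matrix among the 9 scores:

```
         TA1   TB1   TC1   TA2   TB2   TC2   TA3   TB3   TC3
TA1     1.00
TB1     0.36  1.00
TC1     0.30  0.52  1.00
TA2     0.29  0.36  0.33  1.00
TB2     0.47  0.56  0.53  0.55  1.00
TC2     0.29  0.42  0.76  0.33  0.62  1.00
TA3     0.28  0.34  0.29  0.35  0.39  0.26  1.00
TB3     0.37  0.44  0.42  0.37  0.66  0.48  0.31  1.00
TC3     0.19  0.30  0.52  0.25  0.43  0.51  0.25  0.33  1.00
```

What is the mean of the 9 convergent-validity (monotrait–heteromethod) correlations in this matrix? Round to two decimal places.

0.49

Convergent values: 0.29, 0.28, 0.35, 0.56, 0.44, 0.66, 0.76, 0.52, 0.51; mean = 4.37/9 = 0.49.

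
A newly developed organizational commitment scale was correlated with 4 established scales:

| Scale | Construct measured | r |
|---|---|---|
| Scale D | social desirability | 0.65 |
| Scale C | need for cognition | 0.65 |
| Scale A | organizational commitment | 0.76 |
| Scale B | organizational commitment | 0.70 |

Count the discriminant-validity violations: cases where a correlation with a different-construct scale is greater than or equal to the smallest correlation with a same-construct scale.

0

Convergent (same construct = organizational commitment): Scale A, Scale B.
Smallest convergent = 0.70. Discriminant values: 0.65, 0.65; count ≥ 0.70 → 0.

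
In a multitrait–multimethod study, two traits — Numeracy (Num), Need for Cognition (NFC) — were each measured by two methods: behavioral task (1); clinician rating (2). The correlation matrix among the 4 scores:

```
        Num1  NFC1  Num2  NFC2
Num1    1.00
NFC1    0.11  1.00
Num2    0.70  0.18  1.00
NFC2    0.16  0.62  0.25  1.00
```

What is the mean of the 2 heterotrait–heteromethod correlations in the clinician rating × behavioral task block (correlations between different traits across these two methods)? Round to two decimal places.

0.17

HTHM values (method 2 × method 1): 0.18, 0.16; mean = 0.34/2 = 0.17.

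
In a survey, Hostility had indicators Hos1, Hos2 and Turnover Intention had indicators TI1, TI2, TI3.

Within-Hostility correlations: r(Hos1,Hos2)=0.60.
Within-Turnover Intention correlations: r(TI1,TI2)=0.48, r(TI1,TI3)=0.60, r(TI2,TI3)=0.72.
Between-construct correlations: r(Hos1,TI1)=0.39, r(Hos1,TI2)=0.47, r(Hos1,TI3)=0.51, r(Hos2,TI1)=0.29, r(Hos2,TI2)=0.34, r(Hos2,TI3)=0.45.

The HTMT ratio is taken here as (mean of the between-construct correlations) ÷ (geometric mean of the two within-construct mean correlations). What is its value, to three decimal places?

Between-construct mean = 2.45/6 = 0.4083.
Mean within-Hos = 0.60/1 = 0.6000; mean within-TI = 1.80/3 = 0.6000.
Geometric mean = √(0.6000 × 0.6000) = 0.6000.
HTMT = 0.4083 / 0.6000 = 0.681.

0.681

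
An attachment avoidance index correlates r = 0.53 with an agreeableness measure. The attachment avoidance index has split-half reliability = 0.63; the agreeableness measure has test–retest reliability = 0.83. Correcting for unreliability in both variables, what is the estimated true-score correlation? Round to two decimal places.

r_true = r_obs / √(r_xx · r_yy) = 0.53 / √(0.63 × 0.83) = 0.53 / √0.5229 = 0.53 / 0.7231 ≈ 0.73.

0.73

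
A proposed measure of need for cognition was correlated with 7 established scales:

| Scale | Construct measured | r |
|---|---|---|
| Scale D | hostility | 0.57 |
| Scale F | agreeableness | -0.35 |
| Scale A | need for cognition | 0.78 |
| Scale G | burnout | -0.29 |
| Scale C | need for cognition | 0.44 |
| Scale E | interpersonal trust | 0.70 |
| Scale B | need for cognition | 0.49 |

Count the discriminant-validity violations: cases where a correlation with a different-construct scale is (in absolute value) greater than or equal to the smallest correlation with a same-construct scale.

Convergent (same construct = need for cognition): Scale A, Scale C, Scale B.
Smallest convergent = 0.44. Discriminant |r|: 0.57, 0.35, 0.29, 0.70; count ≥ 0.44 → 2.

2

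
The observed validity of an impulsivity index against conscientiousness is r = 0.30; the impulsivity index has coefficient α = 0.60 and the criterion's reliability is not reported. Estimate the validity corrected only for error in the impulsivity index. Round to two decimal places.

0.39

Single correction: r_c = r_obs / √r_xx = 0.30 / √0.60 = 0.30 / 0.7746 ≈ 0.39.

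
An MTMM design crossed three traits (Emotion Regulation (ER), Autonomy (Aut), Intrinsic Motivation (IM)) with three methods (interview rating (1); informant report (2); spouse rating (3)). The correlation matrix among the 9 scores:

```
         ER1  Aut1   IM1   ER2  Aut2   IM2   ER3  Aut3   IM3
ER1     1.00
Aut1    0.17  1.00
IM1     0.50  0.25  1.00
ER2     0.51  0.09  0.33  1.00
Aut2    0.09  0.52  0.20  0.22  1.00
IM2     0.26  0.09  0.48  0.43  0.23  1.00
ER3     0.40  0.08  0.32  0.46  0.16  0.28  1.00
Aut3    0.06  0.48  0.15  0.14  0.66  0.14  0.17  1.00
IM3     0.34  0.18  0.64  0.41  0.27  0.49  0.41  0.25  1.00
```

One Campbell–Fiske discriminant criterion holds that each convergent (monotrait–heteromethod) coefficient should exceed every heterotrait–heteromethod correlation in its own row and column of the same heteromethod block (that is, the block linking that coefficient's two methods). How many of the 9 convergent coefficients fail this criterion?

Checking each validity diagonal entry against its comparison values:
ER (methods 1·2): 0.51 vs {0.09, 0.09, 0.26, 0.33} → pass.
ER (methods 1·3): 0.40 vs {0.06, 0.08, 0.34, 0.32} → pass.
ER (methods 2·3): 0.46 vs {0.14, 0.16, 0.41, 0.28} → pass.
Aut (methods 1·2): 0.52 vs {0.09, 0.09, 0.09, 0.20} → pass.
Aut (methods 1·3): 0.48 vs {0.08, 0.06, 0.18, 0.15} → pass.
Aut (methods 2·3): 0.66 vs {0.16, 0.14, 0.27, 0.14} → pass.
IM (methods 1·2): 0.48 vs {0.33, 0.26, 0.20, 0.09} → pass.
IM (methods 1·3): 0.64 vs {0.32, 0.34, 0.15, 0.18} → pass.
IM (methods 2·3): 0.49 vs {0.28, 0.41, 0.14, 0.27} → pass.
0 of 9 fail.

0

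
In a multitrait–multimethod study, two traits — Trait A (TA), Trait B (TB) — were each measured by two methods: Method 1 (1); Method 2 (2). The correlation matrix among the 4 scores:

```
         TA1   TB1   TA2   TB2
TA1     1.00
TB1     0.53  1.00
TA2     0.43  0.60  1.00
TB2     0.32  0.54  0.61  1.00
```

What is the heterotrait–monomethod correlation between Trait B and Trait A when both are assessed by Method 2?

Different traits, same method: r(TB2, TA2) = 0.61.

0.61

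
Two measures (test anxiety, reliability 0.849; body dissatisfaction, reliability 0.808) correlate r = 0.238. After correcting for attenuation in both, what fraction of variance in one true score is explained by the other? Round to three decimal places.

0.083

Disattenuated r = 0.238 / √(0.849 × 0.808) = 0.238 / 0.8282 = 0.2874.
Shared true-score variance = 0.2874² = 0.0826 ≈ 0.083.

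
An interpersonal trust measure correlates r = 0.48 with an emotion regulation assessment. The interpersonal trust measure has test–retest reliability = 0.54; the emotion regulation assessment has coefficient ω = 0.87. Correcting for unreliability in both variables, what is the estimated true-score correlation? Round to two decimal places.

0.70

r_true = r_obs / √(r_xx · r_yy) = 0.48 / √(0.54 × 0.87) = 0.48 / √0.4698 = 0.48 / 0.6854 ≈ 0.70.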